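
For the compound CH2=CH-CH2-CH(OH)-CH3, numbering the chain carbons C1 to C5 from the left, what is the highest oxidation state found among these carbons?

Tallying each carbon's bonds:
C1: 2C, 2H → 0 − 2 = -2
C2: 3C, 1H → 0 − 1 = -1
C3: 2C, 2H → 0 − 2 = -2
C4: 2C, 1H, 1O → 0 − 1 + 1 = 0
C5: 1C, 3H → 0 − 3 = -3
The highest value is 0.

0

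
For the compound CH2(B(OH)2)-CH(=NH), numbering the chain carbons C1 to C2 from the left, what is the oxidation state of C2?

+1

Count +1 for every bond to an atom more electronegative than carbon and −1 for every bond to one less electronegative; C–C bonds are 0.
C2 has one bond to C (0), one bond to H (-1), a double bond to N (2×+1 = +2).
Oxidation state = 0 − 1 + 2 = +1.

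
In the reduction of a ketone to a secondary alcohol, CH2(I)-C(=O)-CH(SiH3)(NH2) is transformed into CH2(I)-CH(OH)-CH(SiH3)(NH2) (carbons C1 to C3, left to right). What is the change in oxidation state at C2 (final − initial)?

-2

Before: C2 has 2 bonds to C, 2 bonds to O → oxidation state +2.
After: C2 has 2 bonds to C, 1 bond to H, 1 bond to O → oxidation state 0.
Δ = 0 − (+2) = -2, so this is a reduction at C2.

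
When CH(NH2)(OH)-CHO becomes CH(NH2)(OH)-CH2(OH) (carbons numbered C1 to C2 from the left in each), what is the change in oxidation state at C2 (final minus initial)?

Before: C2 has 1 bond to C, 1 bond to H, 2 bonds to O → oxidation state +1.
After: C2 has 1 bond to C, 2 bonds to H, 1 bond to O → oxidation state -1.
Δ = -1 − (+1) = -2, so this is a reduction at C2.

-2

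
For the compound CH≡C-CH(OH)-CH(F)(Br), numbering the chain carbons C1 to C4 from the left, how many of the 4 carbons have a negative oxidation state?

Tallying each carbon's bonds:
C1: 3C, 1H → 0 − 1 = -1
C2: 4C → 0 = 0
C3: 2C, 1H, 1O → 0 − 1 + 1 = 0
C4: 1C, 1H, 1F, 1Br → 0 − 1 + 1 + 1 = +1
1 carbon (C1) meets the condition.

1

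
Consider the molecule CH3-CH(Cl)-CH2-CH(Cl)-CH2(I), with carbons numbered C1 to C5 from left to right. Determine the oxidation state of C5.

C5 has one bond to C (0), one bond to H (-1), one bond to I (+1), one bond to H (-1).
Oxidation state = 0 − 1 + 1 − 1 = -1.

-1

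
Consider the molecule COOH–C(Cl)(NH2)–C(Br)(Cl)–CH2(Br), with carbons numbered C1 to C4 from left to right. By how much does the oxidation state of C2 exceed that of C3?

0

C2: 2C, 1N, 1Cl → 0 + 1 + 1 = +2
C3: 2C, 1Cl, 1Br → 0 + 1 + 1 = +2
Difference: +2 − (+2) = 0.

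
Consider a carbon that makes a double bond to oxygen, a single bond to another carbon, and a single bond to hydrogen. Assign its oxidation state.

The carbon has one bond to C (0), a double bond to O (2×+1 = +2), one bond to H (-1).
Oxidation state = 0 + 2 − 1 = +1.

+1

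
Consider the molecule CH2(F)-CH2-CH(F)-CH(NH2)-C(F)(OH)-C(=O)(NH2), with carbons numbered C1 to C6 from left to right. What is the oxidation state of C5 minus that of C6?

C5: 2C, 1O, 1F → 0 + 1 + 1 = +2
C6: 1C, 2O, 1N → 0 + 2 + 1 = +3
Difference: +2 − (+3) = -1.

-1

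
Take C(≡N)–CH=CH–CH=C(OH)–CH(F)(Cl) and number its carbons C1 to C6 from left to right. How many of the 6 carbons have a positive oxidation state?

3

Tallying each carbon's bonds:
C1: 1C, 3N → 0 + 3 = +3
C2: 3C, 1H → 0 − 1 = -1
C3: 3C, 1H → 0 − 1 = -1
C4: 3C, 1H → 0 − 1 = -1
C5: 3C, 1O → 0 + 1 = +1
C6: 1C, 1H, 1F, 1Cl → 0 − 1 + 1 + 1 = +1
3 carbons (C1, C5, C6) meet the condition.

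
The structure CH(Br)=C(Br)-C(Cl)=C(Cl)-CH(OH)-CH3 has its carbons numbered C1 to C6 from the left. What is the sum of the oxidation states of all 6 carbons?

Tallying each carbon's bonds:
C1: 2C, 1H, 1Br → 0 − 1 + 1 = 0
C2: 3C, 1Br → 0 + 1 = +1
C3: 3C, 1Cl → 0 + 1 = +1
C4: 3C, 1Cl → 0 + 1 = +1
C5: 2C, 1H, 1O → 0 − 1 + 1 = 0
C6: 1C, 3H → 0 − 3 = -3
Sum = 0 + 1 + 1 + 1 + 0 − 3 = 0.

0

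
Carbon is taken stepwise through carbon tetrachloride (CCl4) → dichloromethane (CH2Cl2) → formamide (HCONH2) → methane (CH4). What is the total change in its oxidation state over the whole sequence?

Carbon oxidation states along the series — carbon tetrachloride: +4, dichloromethane: 0, formamide: +2, methane: -4.
Net change = -4 − (+4) = -8.

-8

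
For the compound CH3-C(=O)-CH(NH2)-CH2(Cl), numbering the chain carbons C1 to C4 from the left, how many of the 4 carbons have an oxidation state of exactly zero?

Each bond to a more electronegative atom (O, N, halogen) counts +1, each bond to a less electronegative atom (H, metal, B, Si) counts −1, and each C–C bond counts 0. Tallying each carbon:
C1: 1C, 3H → 0 − 3 = -3
C2: 2C, 2O → 0 + 2 = +2
C3: 2C, 1H, 1N → 0 − 1 + 1 = 0
C4: 1C, 2H, 1Cl → 0 − 2 + 1 = -1
1 carbon (C3) meets the condition.

1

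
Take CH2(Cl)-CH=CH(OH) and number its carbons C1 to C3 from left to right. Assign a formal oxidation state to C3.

C3 has a double bond to C (2×0 = 0), one bond to H (-1), one bond to O (+1).
Oxidation state = 0 − 1 + 1 = 0.

0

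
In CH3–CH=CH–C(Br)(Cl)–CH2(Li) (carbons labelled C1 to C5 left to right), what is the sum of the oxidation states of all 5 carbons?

Assign +1 per bond to O/N/halogen, −1 per bond to H or an electropositive element, and 0 per bond to carbon. Tallying each carbon:
C1: 1C, 3H → 0 − 3 = -3
C2: 3C, 1H → 0 − 1 = -1
C3: 3C, 1H → 0 − 1 = -1
C4: 2C, 1Cl, 1Br → 0 + 1 + 1 = +2
C5: 1C, 2H, 1Li → 0 − 2 − 1 = -3
Sum = -3 − 1 − 1 + 2 − 3 = -6.

-6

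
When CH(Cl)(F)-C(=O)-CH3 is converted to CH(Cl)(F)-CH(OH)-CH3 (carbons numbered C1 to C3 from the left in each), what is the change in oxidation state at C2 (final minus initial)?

Before: C2 has 2 bonds to C, 2 bonds to O → oxidation state +2.
After: C2 has 2 bonds to C, 1 bond to H, 1 bond to O → oxidation state 0.
Δ = 0 − (+2) = -2, so this is a reduction at C2.

-2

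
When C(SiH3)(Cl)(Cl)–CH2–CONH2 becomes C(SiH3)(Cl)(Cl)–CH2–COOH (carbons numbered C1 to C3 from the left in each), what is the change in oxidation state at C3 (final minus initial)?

Before: C3 has 1 bond to C, 2 bonds to O, 1 bond to N → oxidation state +3.
After: C3 has 1 bond to C, 3 bonds to O → oxidation state +3.
Δ = +3 − (+3) = 0, so no net redox change at C3.

0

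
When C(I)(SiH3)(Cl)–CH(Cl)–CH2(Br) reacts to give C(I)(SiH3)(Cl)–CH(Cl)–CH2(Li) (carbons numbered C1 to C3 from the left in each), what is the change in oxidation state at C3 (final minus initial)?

-2

Before: C3 has 1 bond to C, 2 bonds to H, 1 bond to Br → oxidation state -1.
After: C3 has 1 bond to C, 2 bonds to H, 1 bond to Li → oxidation state -3.
Δ = -3 − (-1) = -2, so this is a reduction at C3.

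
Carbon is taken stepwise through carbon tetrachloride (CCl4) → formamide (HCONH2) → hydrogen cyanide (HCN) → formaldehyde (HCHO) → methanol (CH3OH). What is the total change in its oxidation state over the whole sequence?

-6

Carbon oxidation states along the series — carbon tetrachloride: +4, formamide: +2, hydrogen cyanide: +2, formaldehyde: 0, methanol: -2.
Net change = -2 − (+4) = -6.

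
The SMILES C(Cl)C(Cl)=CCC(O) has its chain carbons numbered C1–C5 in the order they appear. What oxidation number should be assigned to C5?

-1

Bonds to more-electronegative neighbours contribute +1 each, bonds to H or metals contribute −1 each, and C–C bonds contribute 0.
C5 has one bond to C (0), one bond to H (-1), one bond to H (-1), one bond to O (+1).
Oxidation state = 0 − 1 − 1 + 1 = -1.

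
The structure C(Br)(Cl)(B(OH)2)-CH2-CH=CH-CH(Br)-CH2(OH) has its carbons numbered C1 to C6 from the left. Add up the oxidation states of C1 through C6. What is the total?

-4

Tallying each carbon's bonds:
C1: 1C, 1Cl, 1Br, 1B → 0 + 1 + 1 − 1 = +1
C2: 2C, 2H → 0 − 2 = -2
C3: 3C, 1H → 0 − 1 = -1
C4: 3C, 1H → 0 − 1 = -1
C5: 2C, 1H, 1Br → 0 − 1 + 1 = 0
C6: 1C, 2H, 1O → 0 − 2 + 1 = -1
Sum = +1 − 2 − 1 − 1 + 0 − 1 = -4.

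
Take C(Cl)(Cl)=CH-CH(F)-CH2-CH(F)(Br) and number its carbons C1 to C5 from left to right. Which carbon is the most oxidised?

C1

Bonds to more-electronegative neighbours contribute +1 each, bonds to H or metals contribute −1 each, and C–C bonds contribute 0. Tallying each carbon:
C1: 2C, 2Cl → 0 + 2 = +2
C2: 3C, 1H → 0 − 1 = -1
C3: 2C, 1H, 1F → 0 − 1 + 1 = 0
C4: 2C, 2H → 0 − 2 = -2
C5: 1C, 1H, 1F, 1Br → 0 − 1 + 1 + 1 = +1
The most oxidised carbon is C1 at +2.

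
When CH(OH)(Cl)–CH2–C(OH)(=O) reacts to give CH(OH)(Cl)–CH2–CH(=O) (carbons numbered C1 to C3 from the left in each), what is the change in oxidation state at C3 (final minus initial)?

Before: C3 has 1 bond to C, 3 bonds to O → oxidation state +3.
After: C3 has 1 bond to C, 1 bond to H, 2 bonds to O → oxidation state +1.
Δ = +1 − (+3) = -2, so this is a reduction at C3.

-2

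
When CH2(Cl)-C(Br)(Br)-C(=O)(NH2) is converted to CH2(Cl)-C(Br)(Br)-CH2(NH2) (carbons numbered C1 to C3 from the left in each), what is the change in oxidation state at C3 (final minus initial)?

Before: C3 has 1 bond to C, 2 bonds to O, 1 bond to N → oxidation state +3.
After: C3 has 1 bond to C, 2 bonds to H, 1 bond to N → oxidation state -1.
Δ = -1 − (+3) = -4, so this is a reduction at C3.

-4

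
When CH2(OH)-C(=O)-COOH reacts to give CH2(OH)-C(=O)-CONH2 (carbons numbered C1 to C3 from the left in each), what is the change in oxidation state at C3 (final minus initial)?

Before: C3 has 1 bond to C, 3 bonds to O → oxidation state +3.
After: C3 has 1 bond to C, 2 bonds to O, 1 bond to N → oxidation state +3.
Δ = +3 − (+3) = 0, so no net redox change at C3.

0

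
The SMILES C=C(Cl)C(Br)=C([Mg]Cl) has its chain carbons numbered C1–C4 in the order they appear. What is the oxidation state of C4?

-2

C4 has a double bond to C (2×0 = 0), one bond to Mg (-1), one bond to H (-1).
Oxidation state = 0 − 1 − 1 = -2.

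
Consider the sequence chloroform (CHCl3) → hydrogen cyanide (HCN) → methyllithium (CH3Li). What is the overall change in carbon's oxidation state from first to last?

-6

Carbon oxidation states along the series — chloroform: +2, hydrogen cyanide: +2, methyllithium: -4.
Net change = -4 − (+2) = -6.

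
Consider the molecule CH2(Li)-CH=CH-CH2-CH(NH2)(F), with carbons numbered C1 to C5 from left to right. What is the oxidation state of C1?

Count +1 for every bond to an atom more electronegative than carbon and −1 for every bond to one less electronegative; C–C bonds are 0.
C1 has one bond to C (0), one bond to H (-1), one bond to H (-1), one bond to Li (-1).
Oxidation state = 0 − 1 − 1 − 1 = -3.

-3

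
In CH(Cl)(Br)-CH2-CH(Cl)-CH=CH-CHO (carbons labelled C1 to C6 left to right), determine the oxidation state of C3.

Count +1 for every bond to an atom more electronegative than carbon and −1 for every bond to one less electronegative; C–C bonds are 0.
C3 has one bond to C (0), one bond to C (0), one bond to H (-1), one bond to Cl (+1).
Oxidation state = 0 + 0 − 1 + 1 = 0.

0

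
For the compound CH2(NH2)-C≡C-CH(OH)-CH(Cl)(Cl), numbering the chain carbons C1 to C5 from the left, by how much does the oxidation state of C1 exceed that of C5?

-2

C1: 1C, 2H, 1N → 0 − 2 + 1 = -1
C5: 1C, 1H, 2Cl → 0 − 1 + 2 = +1
Difference: -1 − (+1) = -2.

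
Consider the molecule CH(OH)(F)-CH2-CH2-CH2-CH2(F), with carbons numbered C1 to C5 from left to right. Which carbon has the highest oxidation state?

C1

Each bond to a more electronegative atom (O, N, halogen) counts +1, each bond to a less electronegative atom (H, metal, B, Si) counts −1, and each C–C bond counts 0. Tallying each carbon:
C1: 1C, 1H, 1O, 1F → 0 − 1 + 1 + 1 = +1
C2: 2C, 2H → 0 − 2 = -2
C3: 2C, 2H → 0 − 2 = -2
C4: 2C, 2H → 0 − 2 = -2
C5: 1C, 2H, 1F → 0 − 2 + 1 = -1
The most oxidised carbon is C1 at +1.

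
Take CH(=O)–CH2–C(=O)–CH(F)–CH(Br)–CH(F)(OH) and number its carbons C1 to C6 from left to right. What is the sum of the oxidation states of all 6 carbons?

+2

Tallying each carbon's bonds:
C1: 1C, 1H, 2O → 0 − 1 + 2 = +1
C2: 2C, 2H → 0 − 2 = -2
C3: 2C, 2O → 0 + 2 = +2
C4: 2C, 1H, 1F → 0 − 1 + 1 = 0
C5: 2C, 1H, 1Br → 0 − 1 + 1 = 0
C6: 1C, 1H, 1O, 1F → 0 − 1 + 1 + 1 = +1
Sum = +1 − 2 + 2 + 0 + 0 + 1 = +2.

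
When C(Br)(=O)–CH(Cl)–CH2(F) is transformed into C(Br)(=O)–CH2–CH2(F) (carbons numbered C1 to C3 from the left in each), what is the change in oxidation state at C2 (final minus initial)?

-2

Before: C2 has 2 bonds to C, 1 bond to H, 1 bond to Cl → oxidation state 0.
After: C2 has 2 bonds to C, 2 bonds to H → oxidation state -2.
Δ = -2 − (0) = -2, so this is a reduction at C2.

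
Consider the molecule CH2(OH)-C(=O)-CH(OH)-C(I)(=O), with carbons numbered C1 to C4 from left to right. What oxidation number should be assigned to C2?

C2 has one bond to C (0), one bond to C (0), a double bond to O (2×+1 = +2).
Oxidation state = 0 + 0 + 2 = +2.

+2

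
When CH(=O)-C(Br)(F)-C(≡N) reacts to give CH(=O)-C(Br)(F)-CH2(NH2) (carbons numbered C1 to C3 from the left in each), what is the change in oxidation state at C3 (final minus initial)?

Before: C3 has 1 bond to C, 3 bonds to N → oxidation state +3.
After: C3 has 1 bond to C, 2 bonds to H, 1 bond to N → oxidation state -1.
Δ = -1 − (+3) = -4, so this is a reduction at C3.

-4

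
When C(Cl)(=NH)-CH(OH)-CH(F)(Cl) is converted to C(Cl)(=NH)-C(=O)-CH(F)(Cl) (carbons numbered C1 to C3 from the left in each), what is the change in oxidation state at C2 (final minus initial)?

Before: C2 has 2 bonds to C, 1 bond to H, 1 bond to O → oxidation state 0.
After: C2 has 2 bonds to C, 2 bonds to O → oxidation state +2.
Δ = +2 − (0) = +2, so this is an oxidation at C2.

+2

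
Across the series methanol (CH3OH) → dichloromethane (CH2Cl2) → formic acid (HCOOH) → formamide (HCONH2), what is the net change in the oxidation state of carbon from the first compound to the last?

+4

Carbon oxidation states along the series — methanol: -2, dichloromethane: 0, formic acid: +2, formamide: +2.
Net change = +2 − (-2) = +4.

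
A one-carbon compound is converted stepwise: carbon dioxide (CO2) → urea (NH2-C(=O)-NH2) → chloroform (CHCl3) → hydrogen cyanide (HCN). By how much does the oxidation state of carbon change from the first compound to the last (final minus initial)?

-2

Carbon oxidation states along the series — carbon dioxide: +4, urea: +4, chloroform: +2, hydrogen cyanide: +2.
Net change = +2 − (+4) = -2.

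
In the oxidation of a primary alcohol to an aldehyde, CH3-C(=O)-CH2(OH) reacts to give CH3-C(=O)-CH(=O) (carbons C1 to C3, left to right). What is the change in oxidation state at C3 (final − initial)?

Before: C3 has 1 bond to C, 2 bonds to H, 1 bond to O → oxidation state -1.
After: C3 has 1 bond to C, 1 bond to H, 2 bonds to O → oxidation state +1.
Δ = +1 − (-1) = +2, so this is an oxidation at C3.

+2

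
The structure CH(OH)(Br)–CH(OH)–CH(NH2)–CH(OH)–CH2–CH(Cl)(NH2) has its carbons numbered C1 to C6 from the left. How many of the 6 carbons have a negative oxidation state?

Tallying each carbon's bonds:
C1: 1C, 1H, 1O, 1Br → 0 − 1 + 1 + 1 = +1
C2: 2C, 1H, 1O → 0 − 1 + 1 = 0
C3: 2C, 1H, 1N → 0 − 1 + 1 = 0
C4: 2C, 1H, 1O → 0 − 1 + 1 = 0
C5: 2C, 2H → 0 − 2 = -2
C6: 1C, 1H, 1N, 1Cl → 0 − 1 + 1 + 1 = +1
1 carbon (C5) meets the condition.

1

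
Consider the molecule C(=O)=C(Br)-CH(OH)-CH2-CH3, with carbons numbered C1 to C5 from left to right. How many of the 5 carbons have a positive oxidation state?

Assign +1 per bond to O/N/halogen, −1 per bond to H or an electropositive element, and 0 per bond to carbon. Tallying each carbon:
C1: 2C, 2O → 0 + 2 = +2
C2: 3C, 1Br → 0 + 1 = +1
C3: 2C, 1H, 1O → 0 − 1 + 1 = 0
C4: 2C, 2H → 0 − 2 = -2
C5: 1C, 3H → 0 − 3 = -3
2 carbons (C1, C2) meet the condition.

2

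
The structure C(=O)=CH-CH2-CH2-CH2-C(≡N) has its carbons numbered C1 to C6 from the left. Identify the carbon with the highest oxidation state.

Count +1 for every bond to an atom more electronegative than carbon and −1 for every bond to one less electronegative; C–C bonds are 0. Tallying each carbon:
C1: 2C, 2O → 0 + 2 = +2
C2: 3C, 1H → 0 − 1 = -1
C3: 2C, 2H → 0 − 2 = -2
C4: 2C, 2H → 0 − 2 = -2
C5: 2C, 2H → 0 − 2 = -2
C6: 1C, 3N → 0 + 3 = +3
The most oxidised carbon is C6 at +3.

C6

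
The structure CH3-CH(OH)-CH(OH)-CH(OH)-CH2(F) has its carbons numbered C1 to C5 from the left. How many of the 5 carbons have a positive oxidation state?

Tallying each carbon's bonds:
C1: 1C, 3H → 0 − 3 = -3
C2: 2C, 1H, 1O → 0 − 1 + 1 = 0
C3: 2C, 1H, 1O → 0 − 1 + 1 = 0
C4: 2C, 1H, 1O → 0 − 1 + 1 = 0
C5: 1C, 2H, 1F → 0 − 2 + 1 = -1
0 carbons meet the condition.

0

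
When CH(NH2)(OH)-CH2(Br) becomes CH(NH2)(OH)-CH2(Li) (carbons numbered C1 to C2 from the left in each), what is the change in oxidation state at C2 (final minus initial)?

-2

Before: C2 has 1 bond to C, 2 bonds to H, 1 bond to Br → oxidation state -1.
After: C2 has 1 bond to C, 2 bonds to H, 1 bond to Li → oxidation state -3.
Δ = -3 − (-1) = -2, so this is a reduction at C2.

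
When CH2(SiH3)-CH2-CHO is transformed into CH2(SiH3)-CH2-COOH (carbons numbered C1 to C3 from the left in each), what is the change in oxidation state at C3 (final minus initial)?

+2

Before: C3 has 1 bond to C, 1 bond to H, 2 bonds to O → oxidation state +1.
After: C3 has 1 bond to C, 3 bonds to O → oxidation state +3.
Δ = +3 − (+1) = +2, so this is an oxidation at C3.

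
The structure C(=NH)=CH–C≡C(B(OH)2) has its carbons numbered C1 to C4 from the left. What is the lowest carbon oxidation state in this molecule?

Tallying each carbon's bonds:
C1: 2C, 2N → 0 + 2 = +2
C2: 3C, 1H → 0 − 1 = -1
C3: 4C → 0 = 0
C4: 3C, 1B → 0 − 1 = -1
The lowest value is -1.

-1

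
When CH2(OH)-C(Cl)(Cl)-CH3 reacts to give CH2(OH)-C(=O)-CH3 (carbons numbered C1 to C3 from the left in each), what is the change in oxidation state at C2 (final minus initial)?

Before: C2 has 2 bonds to C, 2 bonds to Cl → oxidation state +2.
After: C2 has 2 bonds to C, 2 bonds to O → oxidation state +2.
Δ = +2 − (+2) = 0, so no net redox change at C2.

0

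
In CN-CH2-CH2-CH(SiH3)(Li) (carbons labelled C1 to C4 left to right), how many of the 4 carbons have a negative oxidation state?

3

Tallying each carbon's bonds:
C1: 1C, 3N → 0 + 3 = +3
C2: 2C, 2H → 0 − 2 = -2
C3: 2C, 2H → 0 − 2 = -2
C4: 1C, 1H, 1Li, 1Si → 0 − 1 − 1 − 1 = -3
3 carbons (C2, C3, C4) meet the condition.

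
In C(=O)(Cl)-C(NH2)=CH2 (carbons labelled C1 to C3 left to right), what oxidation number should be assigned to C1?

Each bond to a more electronegative atom (O, N, halogen) counts +1, each bond to a less electronegative atom (H, metal, B, Si) counts −1, and each C–C bond counts 0.
C1 has one bond to C (0), a double bond to O (2×+1 = +2), one bond to Cl (+1).
Oxidation state = 0 + 2 + 1 = +3.

+3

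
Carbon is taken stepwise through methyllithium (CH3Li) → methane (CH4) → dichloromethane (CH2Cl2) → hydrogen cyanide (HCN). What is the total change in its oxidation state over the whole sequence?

Carbon oxidation states along the series — methyllithium: -4, methane: -4, dichloromethane: 0, hydrogen cyanide: +2.
Net change = +2 − (-4) = +6.

+6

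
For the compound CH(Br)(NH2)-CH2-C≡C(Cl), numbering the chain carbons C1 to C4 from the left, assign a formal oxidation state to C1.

C1 has one bond to C (0), one bond to Br (+1), one bond to H (-1), one bond to N (+1).
Oxidation state = 0 + 1 − 1 + 1 = +1.

+1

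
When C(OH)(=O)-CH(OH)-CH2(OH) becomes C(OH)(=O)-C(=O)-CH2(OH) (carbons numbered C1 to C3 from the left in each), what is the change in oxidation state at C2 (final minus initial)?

Before: C2 has 2 bonds to C, 1 bond to H, 1 bond to O → oxidation state 0.
After: C2 has 2 bonds to C, 2 bonds to O → oxidation state +2.
Δ = +2 − (0) = +2, so this is an oxidation at C2.

+2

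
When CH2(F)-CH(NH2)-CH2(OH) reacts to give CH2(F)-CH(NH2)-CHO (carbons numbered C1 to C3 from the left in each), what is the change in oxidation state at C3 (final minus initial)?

+2

Before: C3 has 1 bond to C, 2 bonds to H, 1 bond to O → oxidation state -1.
After: C3 has 1 bond to C, 1 bond to H, 2 bonds to O → oxidation state +1.
Δ = +1 − (-1) = +2, so this is an oxidation at C3.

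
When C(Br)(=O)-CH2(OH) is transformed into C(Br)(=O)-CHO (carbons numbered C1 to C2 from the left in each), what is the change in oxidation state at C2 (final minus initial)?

+2

Before: C2 has 1 bond to C, 2 bonds to H, 1 bond to O → oxidation state -1.
After: C2 has 1 bond to C, 1 bond to H, 2 bonds to O → oxidation state +1.
Δ = +1 − (-1) = +2, so this is an oxidation at C2.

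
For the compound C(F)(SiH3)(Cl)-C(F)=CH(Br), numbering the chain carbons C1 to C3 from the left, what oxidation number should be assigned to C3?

C3 has a double bond to C (2×0 = 0), one bond to H (-1), one bond to Br (+1).
Oxidation state = 0 − 1 + 1 = 0.

0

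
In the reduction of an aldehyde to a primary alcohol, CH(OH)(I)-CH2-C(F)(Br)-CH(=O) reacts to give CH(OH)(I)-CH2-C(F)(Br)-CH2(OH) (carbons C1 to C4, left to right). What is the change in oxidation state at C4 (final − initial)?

Before: C4 has 1 bond to C, 1 bond to H, 2 bonds to O → oxidation state +1.
After: C4 has 1 bond to C, 2 bonds to H, 1 bond to O → oxidation state -1.
Δ = -1 − (+1) = -2, so this is a reduction at C4.

-2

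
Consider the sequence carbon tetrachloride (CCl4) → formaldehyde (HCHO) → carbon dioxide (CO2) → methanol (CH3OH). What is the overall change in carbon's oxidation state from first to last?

-6

Carbon oxidation states along the series — carbon tetrachloride: +4, formaldehyde: 0, carbon dioxide: +4, methanol: -2.
Net change = -2 − (+4) = -6.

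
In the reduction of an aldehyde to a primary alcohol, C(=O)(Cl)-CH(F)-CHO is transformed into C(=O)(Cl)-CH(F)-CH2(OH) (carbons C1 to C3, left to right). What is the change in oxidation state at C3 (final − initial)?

Before: C3 has 1 bond to C, 1 bond to H, 2 bonds to O → oxidation state +1.
After: C3 has 1 bond to C, 2 bonds to H, 1 bond to O → oxidation state -1.
Δ = -1 − (+1) = -2, so this is a reduction at C3.

-2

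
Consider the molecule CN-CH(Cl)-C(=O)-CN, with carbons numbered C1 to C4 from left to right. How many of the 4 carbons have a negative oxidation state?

0

Each bond to a more electronegative atom (O, N, halogen) counts +1, each bond to a less electronegative atom (H, metal, B, Si) counts −1, and each C–C bond counts 0. Tallying each carbon:
C1: 1C, 3N → 0 + 3 = +3
C2: 2C, 1H, 1Cl → 0 − 1 + 1 = 0
C3: 2C, 2O → 0 + 2 = +2
C4: 1C, 3N → 0 + 3 = +3
0 carbons meet the condition.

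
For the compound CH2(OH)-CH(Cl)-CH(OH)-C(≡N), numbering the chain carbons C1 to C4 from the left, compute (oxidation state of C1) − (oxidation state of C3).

C1: 1C, 2H, 1O → 0 − 2 + 1 = -1
C3: 2C, 1H, 1O → 0 − 1 + 1 = 0
Difference: -1 − (0) = -1.

-1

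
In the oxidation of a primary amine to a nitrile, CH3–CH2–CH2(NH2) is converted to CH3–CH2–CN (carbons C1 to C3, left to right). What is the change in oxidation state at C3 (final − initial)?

+4

Before: C3 has 1 bond to C, 2 bonds to H, 1 bond to N → oxidation state -1.
After: C3 has 1 bond to C, 3 bonds to N → oxidation state +3.
Δ = +3 − (-1) = +4, so this is an oxidation at C3.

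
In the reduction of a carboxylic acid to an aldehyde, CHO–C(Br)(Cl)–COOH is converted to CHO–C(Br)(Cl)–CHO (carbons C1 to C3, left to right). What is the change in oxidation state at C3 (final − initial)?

-2

Before: C3 has 1 bond to C, 3 bonds to O → oxidation state +3.
After: C3 has 1 bond to C, 1 bond to H, 2 bonds to O → oxidation state +1.
Δ = +1 − (+3) = -2, so this is a reduction at C3.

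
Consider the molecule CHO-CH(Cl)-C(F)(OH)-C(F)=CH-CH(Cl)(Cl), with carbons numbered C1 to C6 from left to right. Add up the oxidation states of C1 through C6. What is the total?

Count +1 for every bond to an atom more electronegative than carbon and −1 for every bond to one less electronegative; C–C bonds are 0. Tallying each carbon:
C1: 1C, 1H, 2O → 0 − 1 + 2 = +1
C2: 2C, 1H, 1Cl → 0 − 1 + 1 = 0
C3: 2C, 1O, 1F → 0 + 1 + 1 = +2
C4: 3C, 1F → 0 + 1 = +1
C5: 3C, 1H → 0 − 1 = -1
C6: 1C, 1H, 2Cl → 0 − 1 + 2 = +1
Sum = +1 + 0 + 2 + 1 − 1 + 1 = +4.

+4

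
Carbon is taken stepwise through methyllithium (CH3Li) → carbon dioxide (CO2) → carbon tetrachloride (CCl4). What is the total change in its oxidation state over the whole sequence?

+8

Carbon oxidation states along the series — methyllithium: -4, carbon dioxide: +4, carbon tetrachloride: +4.
Net change = +4 − (-4) = +8.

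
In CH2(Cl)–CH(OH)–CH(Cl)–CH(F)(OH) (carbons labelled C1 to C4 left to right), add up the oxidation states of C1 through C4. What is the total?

0

Tallying each carbon's bonds:
C1: 1C, 2H, 1Cl → 0 − 2 + 1 = -1
C2: 2C, 1H, 1O → 0 − 1 + 1 = 0
C3: 2C, 1H, 1Cl → 0 − 1 + 1 = 0
C4: 1C, 1H, 1O, 1F → 0 − 1 + 1 + 1 = +1
Sum = -1 + 0 + 0 + 1 = 0.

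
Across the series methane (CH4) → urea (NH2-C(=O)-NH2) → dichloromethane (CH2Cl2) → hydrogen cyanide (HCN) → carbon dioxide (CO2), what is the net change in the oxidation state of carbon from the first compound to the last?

+8

Carbon oxidation states along the series — methane: -4, urea: +4, dichloromethane: 0, hydrogen cyanide: +2, carbon dioxide: +4.
Net change = +4 − (-4) = +8.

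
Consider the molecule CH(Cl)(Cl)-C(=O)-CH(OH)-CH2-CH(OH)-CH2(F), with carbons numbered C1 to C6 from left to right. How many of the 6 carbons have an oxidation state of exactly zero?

Tallying each carbon's bonds:
C1: 1C, 1H, 2Cl → 0 − 1 + 2 = +1
C2: 2C, 2O → 0 + 2 = +2
C3: 2C, 1H, 1O → 0 − 1 + 1 = 0
C4: 2C, 2H → 0 − 2 = -2
C5: 2C, 1H, 1O → 0 − 1 + 1 = 0
C6: 1C, 2H, 1F → 0 − 2 + 1 = -1
2 carbons (C3, C5) meet the condition.

2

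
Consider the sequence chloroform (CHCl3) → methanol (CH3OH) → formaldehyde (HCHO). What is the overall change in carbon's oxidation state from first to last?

-2

Carbon oxidation states along the series — chloroform: +2, methanol: -2, formaldehyde: 0.
Net change = 0 − (+2) = -2.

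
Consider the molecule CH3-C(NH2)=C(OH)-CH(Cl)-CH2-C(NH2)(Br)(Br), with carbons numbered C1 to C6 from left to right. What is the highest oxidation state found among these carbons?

+3

Tallying each carbon's bonds:
C1: 1C, 3H → 0 − 3 = -3
C2: 3C, 1N → 0 + 1 = +1
C3: 3C, 1O → 0 + 1 = +1
C4: 2C, 1H, 1Cl → 0 − 1 + 1 = 0
C5: 2C, 2H → 0 − 2 = -2
C6: 1C, 1N, 2Br → 0 + 1 + 2 = +3
The highest value is +3.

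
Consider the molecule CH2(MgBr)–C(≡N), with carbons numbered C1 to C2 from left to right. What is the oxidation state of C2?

+3

Each bond to a more electronegative atom (O, N, halogen) counts +1, each bond to a less electronegative atom (H, metal, B, Si) counts −1, and each C–C bond counts 0.
C2 has one bond to C (0), a triple bond to N (3×+1 = +3).
Oxidation state = 0 + 3 = +3.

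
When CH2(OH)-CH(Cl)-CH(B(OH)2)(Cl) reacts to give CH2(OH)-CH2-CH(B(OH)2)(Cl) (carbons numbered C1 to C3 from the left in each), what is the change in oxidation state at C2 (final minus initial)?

-2

Before: C2 has 2 bonds to C, 1 bond to H, 1 bond to Cl → oxidation state 0.
After: C2 has 2 bonds to C, 2 bonds to H → oxidation state -2.
Δ = -2 − (0) = -2, so this is a reduction at C2.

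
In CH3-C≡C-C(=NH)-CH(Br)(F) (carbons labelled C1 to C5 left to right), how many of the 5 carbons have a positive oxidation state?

2

Tallying each carbon's bonds:
C1: 1C, 3H → 0 − 3 = -3
C2: 4C → 0 = 0
C3: 4C → 0 = 0
C4: 2C, 2N → 0 + 2 = +2
C5: 1C, 1H, 1F, 1Br → 0 − 1 + 1 + 1 = +1
2 carbons (C4, C5) meet the condition.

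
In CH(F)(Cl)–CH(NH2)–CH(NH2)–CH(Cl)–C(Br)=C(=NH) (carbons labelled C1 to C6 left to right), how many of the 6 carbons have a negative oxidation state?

Bonds to more-electronegative neighbours contribute +1 each, bonds to H or metals contribute −1 each, and C–C bonds contribute 0. Tallying each carbon:
C1: 1C, 1H, 1F, 1Cl → 0 − 1 + 1 + 1 = +1
C2: 2C, 1H, 1N → 0 − 1 + 1 = 0
C3: 2C, 1H, 1N → 0 − 1 + 1 = 0
C4: 2C, 1H, 1Cl → 0 − 1 + 1 = 0
C5: 3C, 1Br → 0 + 1 = +1
C6: 2C, 2N → 0 + 2 = +2
0 carbons meet the condition.

0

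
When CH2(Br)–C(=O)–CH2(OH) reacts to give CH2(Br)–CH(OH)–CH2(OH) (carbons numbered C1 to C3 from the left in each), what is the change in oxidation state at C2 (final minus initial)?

-2

Before: C2 has 2 bonds to C, 2 bonds to O → oxidation state +2.
After: C2 has 2 bonds to C, 1 bond to H, 1 bond to O → oxidation state 0.
Δ = 0 − (+2) = -2, so this is a reduction at C2.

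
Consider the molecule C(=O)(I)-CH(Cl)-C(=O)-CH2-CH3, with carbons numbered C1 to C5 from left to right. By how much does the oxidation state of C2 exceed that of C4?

+2

C2: 2C, 1H, 1Cl → 0 − 1 + 1 = 0
C4: 2C, 2H → 0 − 2 = -2
Difference: 0 − (-2) = +2.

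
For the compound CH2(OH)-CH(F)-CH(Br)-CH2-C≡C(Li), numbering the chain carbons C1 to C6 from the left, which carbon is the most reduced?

C4

Bonds to more-electronegative neighbours contribute +1 each, bonds to H or metals contribute −1 each, and C–C bonds contribute 0. Tallying each carbon:
C1: 1C, 2H, 1O → 0 − 2 + 1 = -1
C2: 2C, 1H, 1F → 0 − 1 + 1 = 0
C3: 2C, 1H, 1Br → 0 − 1 + 1 = 0
C4: 2C, 2H → 0 − 2 = -2
C5: 4C → 0 = 0
C6: 3C, 1Li → 0 − 1 = -1
The most reduced carbon is C4 at -2.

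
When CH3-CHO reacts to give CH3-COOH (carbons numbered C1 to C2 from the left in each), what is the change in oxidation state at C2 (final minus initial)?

+2

Before: C2 has 1 bond to C, 1 bond to H, 2 bonds to O → oxidation state +1.
After: C2 has 1 bond to C, 3 bonds to O → oxidation state +3.
Δ = +3 − (+1) = +2, so this is an oxidation at C2.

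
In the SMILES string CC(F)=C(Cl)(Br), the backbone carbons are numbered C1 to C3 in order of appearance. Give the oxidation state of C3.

+2

C3 has a double bond to C (2×0 = 0), one bond to Cl (+1), one bond to Br (+1).
Oxidation state = 0 + 1 + 1 = +2.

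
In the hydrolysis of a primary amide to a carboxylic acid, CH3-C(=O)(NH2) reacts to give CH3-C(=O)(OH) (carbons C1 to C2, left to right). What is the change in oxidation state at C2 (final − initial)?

Before: C2 has 1 bond to C, 2 bonds to O, 1 bond to N → oxidation state +3.
After: C2 has 1 bond to C, 3 bonds to O → oxidation state +3.
Δ = +3 − (+3) = 0, so no net redox change at C2.

0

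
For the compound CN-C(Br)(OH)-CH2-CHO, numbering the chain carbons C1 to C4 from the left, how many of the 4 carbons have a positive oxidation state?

Tallying each carbon's bonds:
C1: 1C, 3N → 0 + 3 = +3
C2: 2C, 1O, 1Br → 0 + 1 + 1 = +2
C3: 2C, 2H → 0 − 2 = -2
C4: 1C, 1H, 2O → 0 − 1 + 2 = +1
3 carbons (C1, C2, C4) meet the condition.

3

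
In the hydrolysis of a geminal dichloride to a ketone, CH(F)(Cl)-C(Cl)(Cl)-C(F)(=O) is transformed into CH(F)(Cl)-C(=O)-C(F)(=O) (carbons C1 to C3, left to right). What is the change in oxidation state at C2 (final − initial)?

0

Before: C2 has 2 bonds to C, 2 bonds to Cl → oxidation state +2.
After: C2 has 2 bonds to C, 2 bonds to O → oxidation state +2.
Δ = +2 − (+2) = 0, so no net redox change at C2.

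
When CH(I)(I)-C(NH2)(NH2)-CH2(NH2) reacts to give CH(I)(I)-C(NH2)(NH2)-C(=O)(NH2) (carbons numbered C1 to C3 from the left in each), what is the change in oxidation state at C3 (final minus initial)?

Before: C3 has 1 bond to C, 2 bonds to H, 1 bond to N → oxidation state -1.
After: C3 has 1 bond to C, 2 bonds to O, 1 bond to N → oxidation state +3.
Δ = +3 − (-1) = +4, so this is an oxidation at C3.

+4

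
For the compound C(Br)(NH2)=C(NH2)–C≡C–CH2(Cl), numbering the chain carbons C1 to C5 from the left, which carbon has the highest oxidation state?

C1

Tallying each carbon's bonds:
C1: 2C, 1N, 1Br → 0 + 1 + 1 = +2
C2: 3C, 1N → 0 + 1 = +1
C3: 4C → 0 = 0
C4: 4C → 0 = 0
C5: 1C, 2H, 1Cl → 0 − 2 + 1 = -1
The most oxidised carbon is C1 at +2.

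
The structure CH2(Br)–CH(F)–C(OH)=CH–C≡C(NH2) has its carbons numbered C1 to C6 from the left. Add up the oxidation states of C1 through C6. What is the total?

0

Count +1 for every bond to an atom more electronegative than carbon and −1 for every bond to one less electronegative; C–C bonds are 0. Tallying each carbon:
C1: 1C, 2H, 1Br → 0 − 2 + 1 = -1
C2: 2C, 1H, 1F → 0 − 1 + 1 = 0
C3: 3C, 1O → 0 + 1 = +1
C4: 3C, 1H → 0 − 1 = -1
C5: 4C → 0 = 0
C6: 3C, 1N → 0 + 1 = +1
Sum = -1 + 0 + 1 − 1 + 0 + 1 = 0.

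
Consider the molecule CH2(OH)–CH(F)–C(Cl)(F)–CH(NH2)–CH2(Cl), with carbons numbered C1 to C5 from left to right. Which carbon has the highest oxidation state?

C3

Tallying each carbon's bonds:
C1: 1C, 2H, 1O → 0 − 2 + 1 = -1
C2: 2C, 1H, 1F → 0 − 1 + 1 = 0
C3: 2C, 1F, 1Cl → 0 + 1 + 1 = +2
C4: 2C, 1H, 1N → 0 − 1 + 1 = 0
C5: 1C, 2H, 1Cl → 0 − 2 + 1 = -1
The most oxidised carbon is C3 at +2.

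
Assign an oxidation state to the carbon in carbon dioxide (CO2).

+4

Assign +1 per bond to O/N/halogen, −1 per bond to H or an electropositive element, and 0 per bond to carbon.
The carbon has a double bond to O (2×+1 = +2), a double bond to O (2×+1 = +2).
Oxidation state = +2 + 2 = +4.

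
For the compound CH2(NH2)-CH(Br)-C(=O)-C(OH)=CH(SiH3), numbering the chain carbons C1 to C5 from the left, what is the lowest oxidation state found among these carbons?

Each bond to a more electronegative atom (O, N, halogen) counts +1, each bond to a less electronegative atom (H, metal, B, Si) counts −1, and each C–C bond counts 0. Tallying each carbon:
C1: 1C, 2H, 1N → 0 − 2 + 1 = -1
C2: 2C, 1H, 1Br → 0 − 1 + 1 = 0
C3: 2C, 2O → 0 + 2 = +2
C4: 3C, 1O → 0 + 1 = +1
C5: 2C, 1H, 1Si → 0 − 1 − 1 = -2
The lowest value is -2.

-2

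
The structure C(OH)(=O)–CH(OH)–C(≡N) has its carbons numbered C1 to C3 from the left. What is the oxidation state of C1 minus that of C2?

C1: 1C, 3O → 0 + 3 = +3
C2: 2C, 1H, 1O → 0 − 1 + 1 = 0
Difference: +3 − (0) = +3.

+3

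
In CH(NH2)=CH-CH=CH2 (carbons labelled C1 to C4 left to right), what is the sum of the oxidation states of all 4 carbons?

Count +1 for every bond to an atom more electronegative than carbon and −1 for every bond to one less electronegative; C–C bonds are 0. Tallying each carbon:
C1: 2C, 1H, 1N → 0 − 1 + 1 = 0
C2: 3C, 1H → 0 − 1 = -1
C3: 3C, 1H → 0 − 1 = -1
C4: 2C, 2H → 0 − 2 = -2
Sum = 0 − 1 − 1 − 2 = -4.

-4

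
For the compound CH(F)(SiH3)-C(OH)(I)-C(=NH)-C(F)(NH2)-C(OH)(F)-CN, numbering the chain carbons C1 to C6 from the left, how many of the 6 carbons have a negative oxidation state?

Assign +1 per bond to O/N/halogen, −1 per bond to H or an electropositive element, and 0 per bond to carbon. Tallying each carbon:
C1: 1C, 1H, 1F, 1Si → 0 − 1 + 1 − 1 = -1
C2: 2C, 1O, 1I → 0 + 1 + 1 = +2
C3: 2C, 2N → 0 + 2 = +2
C4: 2C, 1N, 1F → 0 + 1 + 1 = +2
C5: 2C, 1O, 1F → 0 + 1 + 1 = +2
C6: 1C, 3N → 0 + 3 = +3
1 carbon (C1) meets the condition.

1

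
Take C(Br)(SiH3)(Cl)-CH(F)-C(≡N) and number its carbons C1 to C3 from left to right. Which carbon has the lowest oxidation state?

C2

Tallying each carbon's bonds:
C1: 1C, 1Cl, 1Br, 1Si → 0 + 1 + 1 − 1 = +1
C2: 2C, 1H, 1F → 0 − 1 + 1 = 0
C3: 1C, 3N → 0 + 3 = +3
The most reduced carbon is C2 at 0.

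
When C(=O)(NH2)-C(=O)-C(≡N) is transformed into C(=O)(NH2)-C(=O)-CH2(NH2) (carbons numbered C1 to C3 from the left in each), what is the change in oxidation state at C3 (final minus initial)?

Before: C3 has 1 bond to C, 3 bonds to N → oxidation state +3.
After: C3 has 1 bond to C, 2 bonds to H, 1 bond to N → oxidation state -1.
Δ = -1 − (+3) = -4, so this is a reduction at C3.

-4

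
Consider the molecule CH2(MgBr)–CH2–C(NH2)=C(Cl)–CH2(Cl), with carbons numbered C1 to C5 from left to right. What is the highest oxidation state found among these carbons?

+1

Tallying each carbon's bonds:
C1: 1C, 2H, 1Mg → 0 − 2 − 1 = -3
C2: 2C, 2H → 0 − 2 = -2
C3: 3C, 1N → 0 + 1 = +1
C4: 3C, 1Cl → 0 + 1 = +1
C5: 1C, 2H, 1Cl → 0 − 2 + 1 = -1
The highest value is +1.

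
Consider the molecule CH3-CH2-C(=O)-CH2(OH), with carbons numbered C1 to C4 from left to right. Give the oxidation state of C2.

C2 has one bond to C (0), one bond to C (0), one bond to H (-1), one bond to H (-1).
Oxidation state = 0 + 0 − 1 − 1 = -2.

-2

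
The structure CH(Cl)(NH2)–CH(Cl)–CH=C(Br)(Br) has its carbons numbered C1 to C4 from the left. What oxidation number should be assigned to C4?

C4 has a double bond to C (2×0 = 0), one bond to Br (+1), one bond to Br (+1).
Oxidation state = 0 + 1 + 1 = +2.

+2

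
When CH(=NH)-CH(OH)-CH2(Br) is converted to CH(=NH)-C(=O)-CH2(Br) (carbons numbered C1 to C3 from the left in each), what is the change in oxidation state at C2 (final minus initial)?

Before: C2 has 2 bonds to C, 1 bond to H, 1 bond to O → oxidation state 0.
After: C2 has 2 bonds to C, 2 bonds to O → oxidation state +2.
Δ = +2 − (0) = +2, so this is an oxidation at C2.

+2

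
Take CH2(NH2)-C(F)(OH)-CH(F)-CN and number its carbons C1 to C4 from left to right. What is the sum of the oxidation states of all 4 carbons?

Count +1 for every bond to an atom more electronegative than carbon and −1 for every bond to one less electronegative; C–C bonds are 0. Tallying each carbon:
C1: 1C, 2H, 1N → 0 − 2 + 1 = -1
C2: 2C, 1O, 1F → 0 + 1 + 1 = +2
C3: 2C, 1H, 1F → 0 − 1 + 1 = 0
C4: 1C, 3N → 0 + 3 = +3
Sum = -1 + 2 + 0 + 3 = +4.

+4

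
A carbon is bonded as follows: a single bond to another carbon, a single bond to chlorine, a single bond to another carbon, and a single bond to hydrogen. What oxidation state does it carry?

The carbon has one bond to C (0), one bond to C (0), one bond to Cl (+1), one bond to H (-1).
Oxidation state = 0 + 0 + 1 − 1 = 0.

0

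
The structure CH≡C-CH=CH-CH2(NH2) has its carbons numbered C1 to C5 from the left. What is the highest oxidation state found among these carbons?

0

Tallying each carbon's bonds:
C1: 3C, 1H → 0 − 1 = -1
C2: 4C → 0 = 0
C3: 3C, 1H → 0 − 1 = -1
C4: 3C, 1H → 0 − 1 = -1
C5: 1C, 2H, 1N → 0 − 2 + 1 = -1
The highest value is 0.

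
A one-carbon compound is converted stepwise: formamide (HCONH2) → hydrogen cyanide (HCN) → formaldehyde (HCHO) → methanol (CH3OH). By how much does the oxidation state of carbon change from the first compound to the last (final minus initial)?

-4

Carbon oxidation states along the series — formamide: +2, hydrogen cyanide: +2, formaldehyde: 0, methanol: -2.
Net change = -2 − (+2) = -4.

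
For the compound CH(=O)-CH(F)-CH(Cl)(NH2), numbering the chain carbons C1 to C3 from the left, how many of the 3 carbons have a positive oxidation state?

2

Count +1 for every bond to an atom more electronegative than carbon and −1 for every bond to one less electronegative; C–C bonds are 0. Tallying each carbon:
C1: 1C, 1H, 2O → 0 − 1 + 2 = +1
C2: 2C, 1H, 1F → 0 − 1 + 1 = 0
C3: 1C, 1H, 1N, 1Cl → 0 − 1 + 1 + 1 = +1
2 carbons (C1, C3) meet the condition.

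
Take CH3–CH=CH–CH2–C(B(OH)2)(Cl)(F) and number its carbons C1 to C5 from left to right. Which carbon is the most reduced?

C1

Count +1 for every bond to an atom more electronegative than carbon and −1 for every bond to one less electronegative; C–C bonds are 0. Tallying each carbon:
C1: 1C, 3H → 0 − 3 = -3
C2: 3C, 1H → 0 − 1 = -1
C3: 3C, 1H → 0 − 1 = -1
C4: 2C, 2H → 0 − 2 = -2
C5: 1C, 1F, 1Cl, 1B → 0 + 1 + 1 − 1 = +1
The most reduced carbon is C1 at -3.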